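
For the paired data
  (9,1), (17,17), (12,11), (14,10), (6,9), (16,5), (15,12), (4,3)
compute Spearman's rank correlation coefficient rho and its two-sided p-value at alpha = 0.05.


Step 1: Rank x and y separately (midranks; no ties here).
rank(x): 9->3, 17->8, 12->4, 14->5, 6->2, 16->7, 15->6, 4->1
rank(y): 1->1, 17->8, 11->6, 10->5, 9->4, 5->3, 12->7, 3->2
Step 2: d_i = R_x(i) - R_y(i); compute d_i^2.
  (3-1)^2=4, (8-8)^2=0, (4-6)^2=4, (5-5)^2=0, (2-4)^2=4, (7-3)^2=16, (6-7)^2=1, (1-2)^2=1
sum(d^2) = 30.
Step 3: rho = 1 - 6*30 / (8*(8^2 - 1)) = 1 - 180/504 = 0.642857.
Step 4: Under H0, t = rho * sqrt((n-2)/(1-rho^2)) = 2.0557 ~ t(6).
Step 5: Two-sided p-value from the t-distribution with 6 df = 0.085559.
Step 6: alpha = 0.05. fail to reject H0.

rho = 0.6429, p = 0.085559, fail to reject H0 at alpha = 0.05.


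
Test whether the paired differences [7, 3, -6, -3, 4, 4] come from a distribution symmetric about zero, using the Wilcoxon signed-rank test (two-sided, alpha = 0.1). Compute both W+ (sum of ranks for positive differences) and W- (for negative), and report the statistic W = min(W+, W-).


Step 1: Drop any zero differences (none here) and take |d_i|.
|d| = [7, 3, 6, 3, 4, 4]
Step 2: Midrank |d_i| (ties get averaged ranks).
ranks: |7|->6, |3|->1.5, |6|->5, |3|->1.5, |4|->3.5, |4|->3.5
Step 3: Attach original signs; sum ranks with positive sign and with negative sign.
W+ = 6 + 1.5 + 3.5 + 3.5 = 14.5
W- = 5 + 1.5 = 6.5
(Check: W+ + W- = 21 should equal n(n+1)/2 = 21.)
Step 4: Test statistic W = min(W+, W-) = 6.5.
Step 5: Ties in |d|, so use the tie-corrected normal approximation.
        E[W] = n(n+1)/4 = 6*7/4 = 10.5.
        Tie groups: |d|=3 (t=2), |d|=4 (t=2); sum(t^3 - t) = 12.
        Var[W] = n(n+1)(2n+1)/24 - sum(t^3-t)/48 = 546/24 - 12/48 = 22.5.
        z = (W - E[W]) / sqrt(Var[W]) = (6.5 - 10.5) / 4.7434 = -0.8433.
        Two-sided p = 2*Phi(z) = 0.399075.
Step 6: alpha = 0.1. fail to reject H0.

W+ = 14.5, W- = 6.5, W = min = 6.5, p = 0.399075, fail to reject H0.


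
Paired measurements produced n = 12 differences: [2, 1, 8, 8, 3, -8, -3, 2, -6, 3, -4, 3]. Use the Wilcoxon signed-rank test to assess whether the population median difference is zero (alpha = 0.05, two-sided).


Step 1: Drop any zero differences (none here) and take |d_i|.
|d| = [2, 1, 8, 8, 3, 8, 3, 2, 6, 3, 4, 3]
Step 2: Midrank |d_i| (ties get averaged ranks).
ranks: |2|->2.5, |1|->1, |8|->11, |8|->11, |3|->5.5, |8|->11, |3|->5.5, |2|->2.5, |6|->9, |3|->5.5, |4|->8, |3|->5.5
Step 3: Attach original signs; sum ranks with positive sign and with negative sign.
W+ = 2.5 + 1 + 11 + 11 + 5.5 + 2.5 + 5.5 + 5.5 = 44.5
W- = 11 + 5.5 + 9 + 8 = 33.5
(Check: W+ + W- = 78 should equal n(n+1)/2 = 78.)
Step 4: Test statistic W = min(W+, W-) = 33.5.
Step 5: Ties in |d|, so use the tie-corrected normal approximation.
        E[W] = n(n+1)/4 = 12*13/4 = 39.
        Tie groups: |d|=2 (t=2), |d|=3 (t=4), |d|=8 (t=3); sum(t^3 - t) = 90.
        Var[W] = n(n+1)(2n+1)/24 - sum(t^3-t)/48 = 3900/24 - 90/48 = 160.625.
        z = (W - E[W]) / sqrt(Var[W]) = (33.5 - 39) / 12.6738 = -0.4340.
        Two-sided p = 2*Phi(z) = 0.664313.
Step 6: alpha = 0.05. fail to reject H0.

W+ = 44.5, W- = 33.5, W = min = 33.5, p = 0.664313, fail to reject H0.


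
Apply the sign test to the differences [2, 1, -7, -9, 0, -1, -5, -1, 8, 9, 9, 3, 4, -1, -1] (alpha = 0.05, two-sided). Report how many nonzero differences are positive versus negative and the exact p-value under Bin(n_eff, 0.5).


Step 1: Discard zero differences. Original n = 15; n_eff = number of nonzero differences = 14.
Nonzero differences (with sign): +2, +1, -7, -9, -1, -5, -1, +8, +9, +9, +3, +4, -1, -1
Step 2: Count signs: positive = 7, negative = 7.
Step 3: Under H0: P(positive) = 0.5, so the number of positives S ~ Bin(14, 0.5).
Step 4: Two-sided exact p-value = sum of Bin(14,0.5) probabilities at or below the observed probability = 1.000000.
Step 5: alpha = 0.05. fail to reject H0.

n_eff = 14, pos = 7, neg = 7, p = 1.000000, fail to reject H0.


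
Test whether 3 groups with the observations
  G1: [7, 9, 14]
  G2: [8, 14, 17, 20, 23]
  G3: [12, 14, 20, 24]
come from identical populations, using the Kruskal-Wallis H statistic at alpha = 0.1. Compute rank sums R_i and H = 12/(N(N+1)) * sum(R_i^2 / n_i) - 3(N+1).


Step 1: Combine all N = 12 observations and assign midranks.
sorted (value, group, rank): (7,G1,1), (8,G2,2), (9,G1,3), (12,G3,4), (14,G1,6), (14,G2,6), (14,G3,6), (17,G2,8), (20,G2,9.5), (20,G3,9.5), (23,G2,11), (24,G3,12)
Step 2: Sum ranks within each group.
R_1 = 10 (n_1 = 3)
R_2 = 36.5 (n_2 = 5)
R_3 = 31.5 (n_3 = 4)
Step 3: H = 12/(N(N+1)) * sum(R_i^2/n_i) - 3(N+1)
     = 12/(12*13) * (10^2/3 + 36.5^2/5 + 31.5^2/4) - 3*13
     = 0.076923 * 547.846 - 39
     = 3.141987.
Step 4: Ties present; correction factor C = 1 - 30/(12^3 - 12) = 0.982517. Corrected H = 3.141987 / 0.982517 = 3.197894.
Step 5: Under H0, H ~ chi^2(2); p-value = 0.202109.
Step 6: alpha = 0.1. fail to reject H0.

H = 3.1979, df = 2, p = 0.202109, fail to reject H0.


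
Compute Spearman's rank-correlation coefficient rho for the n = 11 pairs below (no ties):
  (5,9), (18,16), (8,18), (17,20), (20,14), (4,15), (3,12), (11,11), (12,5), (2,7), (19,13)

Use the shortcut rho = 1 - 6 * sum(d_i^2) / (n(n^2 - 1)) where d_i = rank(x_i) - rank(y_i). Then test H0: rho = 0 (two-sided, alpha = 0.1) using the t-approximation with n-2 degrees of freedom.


Step 1: Rank x and y separately (midranks; no ties here).
rank(x): 5->4, 18->9, 8->5, 17->8, 20->11, 4->3, 3->2, 11->6, 12->7, 2->1, 19->10
rank(y): 9->3, 16->9, 18->10, 20->11, 14->7, 15->8, 12->5, 11->4, 5->1, 7->2, 13->6
Step 2: d_i = R_x(i) - R_y(i); compute d_i^2.
  (4-3)^2=1, (9-9)^2=0, (5-10)^2=25, (8-11)^2=9, (11-7)^2=16, (3-8)^2=25, (2-5)^2=9, (6-4)^2=4, (7-1)^2=36, (1-2)^2=1, (10-6)^2=16
sum(d^2) = 142.
Step 3: rho = 1 - 6*142 / (11*(11^2 - 1)) = 1 - 852/1320 = 0.354545.
Step 4: Under H0, t = rho * sqrt((n-2)/(1-rho^2)) = 1.1375 ~ t(9).
Step 5: Two-sided p-value from the t-distribution with 9 df = 0.284693.
Step 6: alpha = 0.1. fail to reject H0.

rho = 0.3545, p = 0.284693, fail to reject H0 at alpha = 0.1.


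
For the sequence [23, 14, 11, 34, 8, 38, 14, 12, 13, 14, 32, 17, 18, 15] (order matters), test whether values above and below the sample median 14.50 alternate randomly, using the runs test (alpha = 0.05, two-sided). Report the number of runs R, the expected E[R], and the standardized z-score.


Step 1: Compute median = 14.50; label A = above, B = below.
Labels in order: ABBABABBBBAAAA  (n_A = 7, n_B = 7)
Step 2: Count runs R = 7.
Step 3: Under H0 (random ordering), E[R] = 2*n_A*n_B/(n_A+n_B) + 1 = 2*7*7/14 + 1 = 8.0000.
        Var[R] = 2*n_A*n_B*(2*n_A*n_B - n_A - n_B) / ((n_A+n_B)^2 * (n_A+n_B-1)) = 8232/2548 = 3.2308.
        SD[R] = 1.7974.
Step 4: Continuity-corrected z = (R + 0.5 - E[R]) / SD[R] = (7 + 0.5 - 8.0000) / 1.7974 = -0.2782.
Step 5: Two-sided p-value via normal approximation = 2*(1 - Phi(|z|)) = 0.780879.
Step 6: alpha = 0.05. fail to reject H0.

R = 7, z = -0.2782, p = 0.780879, fail to reject H0.


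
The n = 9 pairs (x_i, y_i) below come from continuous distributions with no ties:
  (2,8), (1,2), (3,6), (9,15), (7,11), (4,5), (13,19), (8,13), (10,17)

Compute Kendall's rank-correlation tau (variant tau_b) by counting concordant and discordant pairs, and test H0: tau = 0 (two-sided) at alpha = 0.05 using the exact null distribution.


Step 1: Enumerate the 36 unordered pairs (i,j) with i<j and classify each by sign(x_j-x_i) * sign(y_j-y_i).
  (1,2):dx=-1,dy=-6->C; (1,3):dx=+1,dy=-2->D; (1,4):dx=+7,dy=+7->C; (1,5):dx=+5,dy=+3->C
  (1,6):dx=+2,dy=-3->D; (1,7):dx=+11,dy=+11->C; (1,8):dx=+6,dy=+5->C; (1,9):dx=+8,dy=+9->C
  (2,3):dx=+2,dy=+4->C; (2,4):dx=+8,dy=+13->C; (2,5):dx=+6,dy=+9->C; (2,6):dx=+3,dy=+3->C
  (2,7):dx=+12,dy=+17->C; (2,8):dx=+7,dy=+11->C; (2,9):dx=+9,dy=+15->C; (3,4):dx=+6,dy=+9->C
  (3,5):dx=+4,dy=+5->C; (3,6):dx=+1,dy=-1->D; (3,7):dx=+10,dy=+13->C; (3,8):dx=+5,dy=+7->C
  (3,9):dx=+7,dy=+11->C; (4,5):dx=-2,dy=-4->C; (4,6):dx=-5,dy=-10->C; (4,7):dx=+4,dy=+4->C
  (4,8):dx=-1,dy=-2->C; (4,9):dx=+1,dy=+2->C; (5,6):dx=-3,dy=-6->C; (5,7):dx=+6,dy=+8->C
  (5,8):dx=+1,dy=+2->C; (5,9):dx=+3,dy=+6->C; (6,7):dx=+9,dy=+14->C; (6,8):dx=+4,dy=+8->C
  (6,9):dx=+6,dy=+12->C; (7,8):dx=-5,dy=-6->C; (7,9):dx=-3,dy=-2->C; (8,9):dx=+2,dy=+4->C
Step 2: C = 33, D = 3, total pairs = 36.
Step 3: tau = (C - D)/(n(n-1)/2) = (33 - 3)/36 = 0.833333.
Step 4: Exact two-sided p-value (enumerate n! = 362880 permutations of y under H0): p = 0.000854.
Step 5: alpha = 0.05. reject H0.

tau_b = 0.8333 (C=33, D=3), p = 0.000854, reject H0.


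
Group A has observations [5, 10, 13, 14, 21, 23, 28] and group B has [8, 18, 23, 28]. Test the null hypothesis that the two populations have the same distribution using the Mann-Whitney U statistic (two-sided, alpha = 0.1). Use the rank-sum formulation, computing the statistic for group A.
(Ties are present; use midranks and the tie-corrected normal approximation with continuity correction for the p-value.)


Step 1: Combine and sort all 11 observations; assign midranks.
sorted (value, group): (5,X), (8,Y), (10,X), (13,X), (14,X), (18,Y), (21,X), (23,X), (23,Y), (28,X), (28,Y)
ranks: 5->1, 8->2, 10->3, 13->4, 14->5, 18->6, 21->7, 23->8.5, 23->8.5, 28->10.5, 28->10.5
Step 2: Rank sum for X: R1 = 1 + 3 + 4 + 5 + 7 + 8.5 + 10.5 = 39.
Step 3: U_X = R1 - n1(n1+1)/2 = 39 - 7*8/2 = 39 - 28 = 11.
       U_Y = n1*n2 - U_X = 28 - 11 = 17.
Step 4: Ties are present, so use the tie-corrected normal approximation (with continuity correction) for the p-value.
Step 5: p-value = 0.635059; compare to alpha = 0.1. fail to reject H0.

U_X = 11, p = 0.635059, fail to reject H0 at alpha = 0.1.


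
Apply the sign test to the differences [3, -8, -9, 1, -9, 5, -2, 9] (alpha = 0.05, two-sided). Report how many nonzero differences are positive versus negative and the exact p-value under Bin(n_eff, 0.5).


Step 1: Discard zero differences. Original n = 8; n_eff = number of nonzero differences = 8.
Nonzero differences (with sign): +3, -8, -9, +1, -9, +5, -2, +9
Step 2: Count signs: positive = 4, negative = 4.
Step 3: Under H0: P(positive) = 0.5, so the number of positives S ~ Bin(8, 0.5).
Step 4: Two-sided exact p-value = sum of Bin(8,0.5) probabilities at or below the observed probability = 1.000000.
Step 5: alpha = 0.05. fail to reject H0.

n_eff = 8, pos = 4, neg = 4, p = 1.000000, fail to reject H0.


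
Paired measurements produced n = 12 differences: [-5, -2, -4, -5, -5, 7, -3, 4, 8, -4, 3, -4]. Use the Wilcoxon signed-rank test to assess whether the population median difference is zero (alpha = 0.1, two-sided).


Step 1: Drop any zero differences (none here) and take |d_i|.
|d| = [5, 2, 4, 5, 5, 7, 3, 4, 8, 4, 3, 4]
Step 2: Midrank |d_i| (ties get averaged ranks).
ranks: |5|->9, |2|->1, |4|->5.5, |5|->9, |5|->9, |7|->11, |3|->2.5, |4|->5.5, |8|->12, |4|->5.5, |3|->2.5, |4|->5.5
Step 3: Attach original signs; sum ranks with positive sign and with negative sign.
W+ = 11 + 5.5 + 12 + 2.5 = 31
W- = 9 + 1 + 5.5 + 9 + 9 + 2.5 + 5.5 + 5.5 = 47
(Check: W+ + W- = 78 should equal n(n+1)/2 = 78.)
Step 4: Test statistic W = min(W+, W-) = 31.
Step 5: Ties in |d|, so use the tie-corrected normal approximation.
        E[W] = n(n+1)/4 = 12*13/4 = 39.
        Tie groups: |d|=3 (t=2), |d|=4 (t=4), |d|=5 (t=3); sum(t^3 - t) = 90.
        Var[W] = n(n+1)(2n+1)/24 - sum(t^3-t)/48 = 3900/24 - 90/48 = 160.625.
        z = (W - E[W]) / sqrt(Var[W]) = (31 - 39) / 12.6738 = -0.6312.
        Two-sided p = 2*Phi(z) = 0.527894.
Step 6: alpha = 0.1. fail to reject H0.

W+ = 31, W- = 47, W = min = 31, p = 0.527894, fail to reject H0.


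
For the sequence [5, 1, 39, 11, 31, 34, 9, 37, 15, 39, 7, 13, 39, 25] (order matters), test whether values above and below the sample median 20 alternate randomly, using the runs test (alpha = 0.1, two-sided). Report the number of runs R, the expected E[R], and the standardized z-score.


Step 1: Compute median = 20; label A = above, B = below.
Labels in order: BBABAABABABBAA  (n_A = 7, n_B = 7)
Step 2: Count runs R = 10.
Step 3: Under H0 (random ordering), E[R] = 2*n_A*n_B/(n_A+n_B) + 1 = 2*7*7/14 + 1 = 8.0000.
        Var[R] = 2*n_A*n_B*(2*n_A*n_B - n_A - n_B) / ((n_A+n_B)^2 * (n_A+n_B-1)) = 8232/2548 = 3.2308.
        SD[R] = 1.7974.
Step 4: Continuity-corrected z = (R - 0.5 - E[R]) / SD[R] = (10 - 0.5 - 8.0000) / 1.7974 = 0.8345.
Step 5: Two-sided p-value via normal approximation = 2*(1 - Phi(|z|)) = 0.403986.
Step 6: alpha = 0.1. fail to reject H0.

R = 10, z = 0.8345, p = 0.403986, fail to reject H0.


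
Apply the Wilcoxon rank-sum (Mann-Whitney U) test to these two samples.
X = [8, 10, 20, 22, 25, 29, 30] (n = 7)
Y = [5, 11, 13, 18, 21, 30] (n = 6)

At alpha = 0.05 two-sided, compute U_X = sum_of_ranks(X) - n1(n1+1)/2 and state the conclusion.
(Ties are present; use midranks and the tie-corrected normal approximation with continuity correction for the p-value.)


Step 1: Combine and sort all 13 observations; assign midranks.
sorted (value, group): (5,Y), (8,X), (10,X), (11,Y), (13,Y), (18,Y), (20,X), (21,Y), (22,X), (25,X), (29,X), (30,X), (30,Y)
ranks: 5->1, 8->2, 10->3, 11->4, 13->5, 18->6, 20->7, 21->8, 22->9, 25->10, 29->11, 30->12.5, 30->12.5
Step 2: Rank sum for X: R1 = 2 + 3 + 7 + 9 + 10 + 11 + 12.5 = 54.5.
Step 3: U_X = R1 - n1(n1+1)/2 = 54.5 - 7*8/2 = 54.5 - 28 = 26.5.
       U_Y = n1*n2 - U_X = 42 - 26.5 = 15.5.
Step 4: Ties are present, so use the tie-corrected normal approximation (with continuity correction) for the p-value.
Step 5: p-value = 0.474443; compare to alpha = 0.05. fail to reject H0.

U_X = 26.5, p = 0.474443, fail to reject H0 at alpha = 0.05.


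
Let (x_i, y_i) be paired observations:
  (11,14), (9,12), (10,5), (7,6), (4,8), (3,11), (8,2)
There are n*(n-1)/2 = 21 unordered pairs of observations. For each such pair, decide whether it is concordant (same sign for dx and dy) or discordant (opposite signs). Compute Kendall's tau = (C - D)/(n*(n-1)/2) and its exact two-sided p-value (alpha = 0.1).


Step 1: Enumerate the 21 unordered pairs (i,j) with i<j and classify each by sign(x_j-x_i) * sign(y_j-y_i).
  (1,2):dx=-2,dy=-2->C; (1,3):dx=-1,dy=-9->C; (1,4):dx=-4,dy=-8->C; (1,5):dx=-7,dy=-6->C
  (1,6):dx=-8,dy=-3->C; (1,7):dx=-3,dy=-12->C; (2,3):dx=+1,dy=-7->D; (2,4):dx=-2,dy=-6->C
  (2,5):dx=-5,dy=-4->C; (2,6):dx=-6,dy=-1->C; (2,7):dx=-1,dy=-10->C; (3,4):dx=-3,dy=+1->D
  (3,5):dx=-6,dy=+3->D; (3,6):dx=-7,dy=+6->D; (3,7):dx=-2,dy=-3->C; (4,5):dx=-3,dy=+2->D
  (4,6):dx=-4,dy=+5->D; (4,7):dx=+1,dy=-4->D; (5,6):dx=-1,dy=+3->D; (5,7):dx=+4,dy=-6->D
  (6,7):dx=+5,dy=-9->D
Step 2: C = 11, D = 10, total pairs = 21.
Step 3: tau = (C - D)/(n(n-1)/2) = (11 - 10)/21 = 0.047619.
Step 4: Exact two-sided p-value (enumerate n! = 5040 permutations of y under H0): p = 1.000000.
Step 5: alpha = 0.1. fail to reject H0.

tau_b = 0.0476 (C=11, D=10), p = 1.000000, fail to reject H0.


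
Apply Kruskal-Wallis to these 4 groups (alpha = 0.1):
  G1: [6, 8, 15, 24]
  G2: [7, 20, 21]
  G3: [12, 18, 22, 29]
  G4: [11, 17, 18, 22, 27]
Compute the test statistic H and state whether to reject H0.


Step 1: Combine all N = 16 observations and assign midranks.
sorted (value, group, rank): (6,G1,1), (7,G2,2), (8,G1,3), (11,G4,4), (12,G3,5), (15,G1,6), (17,G4,7), (18,G3,8.5), (18,G4,8.5), (20,G2,10), (21,G2,11), (22,G3,12.5), (22,G4,12.5), (24,G1,14), (27,G4,15), (29,G3,16)
Step 2: Sum ranks within each group.
R_1 = 24 (n_1 = 4)
R_2 = 23 (n_2 = 3)
R_3 = 42 (n_3 = 4)
R_4 = 47 (n_4 = 5)
Step 3: H = 12/(N(N+1)) * sum(R_i^2/n_i) - 3(N+1)
     = 12/(16*17) * (24^2/4 + 23^2/3 + 42^2/4 + 47^2/5) - 3*17
     = 0.044118 * 1203.13 - 51
     = 2.079412.
Step 4: Ties present; correction factor C = 1 - 12/(16^3 - 16) = 0.997059. Corrected H = 2.079412 / 0.997059 = 2.085546.
Step 5: Under H0, H ~ chi^2(3); p-value = 0.554842.
Step 6: alpha = 0.1. fail to reject H0.

H = 2.0855, df = 3, p = 0.554842, fail to reject H0.


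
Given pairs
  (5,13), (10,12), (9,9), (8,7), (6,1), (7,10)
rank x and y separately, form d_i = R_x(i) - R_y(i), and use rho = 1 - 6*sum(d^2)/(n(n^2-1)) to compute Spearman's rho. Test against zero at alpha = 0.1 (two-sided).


Step 1: Rank x and y separately (midranks; no ties here).
rank(x): 5->1, 10->6, 9->5, 8->4, 6->2, 7->3
rank(y): 13->6, 12->5, 9->3, 7->2, 1->1, 10->4
Step 2: d_i = R_x(i) - R_y(i); compute d_i^2.
  (1-6)^2=25, (6-5)^2=1, (5-3)^2=4, (4-2)^2=4, (2-1)^2=1, (3-4)^2=1
sum(d^2) = 36.
Step 3: rho = 1 - 6*36 / (6*(6^2 - 1)) = 1 - 216/210 = -0.028571.
Step 4: Under H0, t = rho * sqrt((n-2)/(1-rho^2)) = -0.0572 ~ t(4).
Step 5: Two-sided p-value from the t-distribution with 4 df = 0.957155.
Step 6: alpha = 0.1. fail to reject H0.

rho = -0.0286, p = 0.957155, fail to reject H0 at alpha = 0.1.


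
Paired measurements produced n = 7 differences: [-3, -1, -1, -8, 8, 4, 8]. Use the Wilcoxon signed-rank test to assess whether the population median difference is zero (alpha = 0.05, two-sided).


Step 1: Drop any zero differences (none here) and take |d_i|.
|d| = [3, 1, 1, 8, 8, 4, 8]
Step 2: Midrank |d_i| (ties get averaged ranks).
ranks: |3|->3, |1|->1.5, |1|->1.5, |8|->6, |8|->6, |4|->4, |8|->6
Step 3: Attach original signs; sum ranks with positive sign and with negative sign.
W+ = 6 + 4 + 6 = 16
W- = 3 + 1.5 + 1.5 + 6 = 12
(Check: W+ + W- = 28 should equal n(n+1)/2 = 28.)
Step 4: Test statistic W = min(W+, W-) = 12.
Step 5: Ties in |d|, so use the tie-corrected normal approximation.
        E[W] = n(n+1)/4 = 7*8/4 = 14.
        Tie groups: |d|=1 (t=2), |d|=8 (t=3); sum(t^3 - t) = 30.
        Var[W] = n(n+1)(2n+1)/24 - sum(t^3-t)/48 = 840/24 - 30/48 = 34.375.
        z = (W - E[W]) / sqrt(Var[W]) = (12 - 14) / 5.8630 = -0.3411.
        Two-sided p = 2*Phi(z) = 0.733012.
Step 6: alpha = 0.05. fail to reject H0.

W+ = 16, W- = 12, W = min = 12, p = 0.733012, fail to reject H0.


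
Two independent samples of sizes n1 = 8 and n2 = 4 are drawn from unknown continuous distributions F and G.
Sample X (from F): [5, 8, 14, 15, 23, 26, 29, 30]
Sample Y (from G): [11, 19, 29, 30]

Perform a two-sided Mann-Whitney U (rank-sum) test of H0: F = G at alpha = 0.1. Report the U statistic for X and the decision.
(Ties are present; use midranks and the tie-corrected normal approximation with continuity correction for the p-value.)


Step 1: Combine and sort all 12 observations; assign midranks.
sorted (value, group): (5,X), (8,X), (11,Y), (14,X), (15,X), (19,Y), (23,X), (26,X), (29,X), (29,Y), (30,X), (30,Y)
ranks: 5->1, 8->2, 11->3, 14->4, 15->5, 19->6, 23->7, 26->8, 29->9.5, 29->9.5, 30->11.5, 30->11.5
Step 2: Rank sum for X: R1 = 1 + 2 + 4 + 5 + 7 + 8 + 9.5 + 11.5 = 48.
Step 3: U_X = R1 - n1(n1+1)/2 = 48 - 8*9/2 = 48 - 36 = 12.
       U_Y = n1*n2 - U_X = 32 - 12 = 20.
Step 4: Ties are present, so use the tie-corrected normal approximation (with continuity correction) for the p-value.
Step 5: p-value = 0.550818; compare to alpha = 0.1. fail to reject H0.

U_X = 12, p = 0.550818, fail to reject H0 at alpha = 0.1.


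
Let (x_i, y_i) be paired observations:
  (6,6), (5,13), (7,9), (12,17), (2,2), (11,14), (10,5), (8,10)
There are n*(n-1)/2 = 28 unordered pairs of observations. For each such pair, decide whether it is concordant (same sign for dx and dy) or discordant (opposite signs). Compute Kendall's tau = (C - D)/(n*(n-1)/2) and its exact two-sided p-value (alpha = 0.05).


Step 1: Enumerate the 28 unordered pairs (i,j) with i<j and classify each by sign(x_j-x_i) * sign(y_j-y_i).
  (1,2):dx=-1,dy=+7->D; (1,3):dx=+1,dy=+3->C; (1,4):dx=+6,dy=+11->C; (1,5):dx=-4,dy=-4->C
  (1,6):dx=+5,dy=+8->C; (1,7):dx=+4,dy=-1->D; (1,8):dx=+2,dy=+4->C; (2,3):dx=+2,dy=-4->D
  (2,4):dx=+7,dy=+4->C; (2,5):dx=-3,dy=-11->C; (2,6):dx=+6,dy=+1->C; (2,7):dx=+5,dy=-8->D
  (2,8):dx=+3,dy=-3->D; (3,4):dx=+5,dy=+8->C; (3,5):dx=-5,dy=-7->C; (3,6):dx=+4,dy=+5->C
  (3,7):dx=+3,dy=-4->D; (3,8):dx=+1,dy=+1->C; (4,5):dx=-10,dy=-15->C; (4,6):dx=-1,dy=-3->C
  (4,7):dx=-2,dy=-12->C; (4,8):dx=-4,dy=-7->C; (5,6):dx=+9,dy=+12->C; (5,7):dx=+8,dy=+3->C
  (5,8):dx=+6,dy=+8->C; (6,7):dx=-1,dy=-9->C; (6,8):dx=-3,dy=-4->C; (7,8):dx=-2,dy=+5->D
Step 2: C = 21, D = 7, total pairs = 28.
Step 3: tau = (C - D)/(n(n-1)/2) = (21 - 7)/28 = 0.500000.
Step 4: Exact two-sided p-value (enumerate n! = 40320 permutations of y under H0): p = 0.108681.
Step 5: alpha = 0.05. fail to reject H0.

tau_b = 0.5000 (C=21, D=7), p = 0.108681, fail to reject H0.


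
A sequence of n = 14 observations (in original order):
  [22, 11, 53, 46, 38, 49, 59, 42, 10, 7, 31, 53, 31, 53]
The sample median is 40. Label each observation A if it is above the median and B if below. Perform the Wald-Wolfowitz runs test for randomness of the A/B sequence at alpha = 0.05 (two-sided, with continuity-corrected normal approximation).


Step 1: Compute median = 40; label A = above, B = below.
Labels in order: BBAABAAABBBABA  (n_A = 7, n_B = 7)
Step 2: Count runs R = 8.
Step 3: Under H0 (random ordering), E[R] = 2*n_A*n_B/(n_A+n_B) + 1 = 2*7*7/14 + 1 = 8.0000.
        Var[R] = 2*n_A*n_B*(2*n_A*n_B - n_A - n_B) / ((n_A+n_B)^2 * (n_A+n_B-1)) = 8232/2548 = 3.2308.
        SD[R] = 1.7974.
Step 4: R = E[R], so z = 0 with no continuity correction.
Step 5: Two-sided p-value via normal approximation = 2*(1 - Phi(|z|)) = 1.000000.
Step 6: alpha = 0.05. fail to reject H0.

R = 8, z = 0.0000, p = 1.000000, fail to reject H0.


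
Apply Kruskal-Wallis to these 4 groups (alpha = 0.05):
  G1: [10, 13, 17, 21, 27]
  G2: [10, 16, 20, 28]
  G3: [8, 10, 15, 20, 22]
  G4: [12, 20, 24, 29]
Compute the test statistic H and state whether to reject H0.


Step 1: Combine all N = 18 observations and assign midranks.
sorted (value, group, rank): (8,G3,1), (10,G1,3), (10,G2,3), (10,G3,3), (12,G4,5), (13,G1,6), (15,G3,7), (16,G2,8), (17,G1,9), (20,G2,11), (20,G3,11), (20,G4,11), (21,G1,13), (22,G3,14), (24,G4,15), (27,G1,16), (28,G2,17), (29,G4,18)
Step 2: Sum ranks within each group.
R_1 = 47 (n_1 = 5)
R_2 = 39 (n_2 = 4)
R_3 = 36 (n_3 = 5)
R_4 = 49 (n_4 = 4)
Step 3: H = 12/(N(N+1)) * sum(R_i^2/n_i) - 3(N+1)
     = 12/(18*19) * (47^2/5 + 39^2/4 + 36^2/5 + 49^2/4) - 3*19
     = 0.035088 * 1681.5 - 57
     = 2.000000.
Step 4: Ties present; correction factor C = 1 - 48/(18^3 - 18) = 0.991744. Corrected H = 2.000000 / 0.991744 = 2.016649.
Step 5: Under H0, H ~ chi^2(3); p-value = 0.568958.
Step 6: alpha = 0.05. fail to reject H0.

H = 2.0166, df = 3, p = 0.568958, fail to reject H0.


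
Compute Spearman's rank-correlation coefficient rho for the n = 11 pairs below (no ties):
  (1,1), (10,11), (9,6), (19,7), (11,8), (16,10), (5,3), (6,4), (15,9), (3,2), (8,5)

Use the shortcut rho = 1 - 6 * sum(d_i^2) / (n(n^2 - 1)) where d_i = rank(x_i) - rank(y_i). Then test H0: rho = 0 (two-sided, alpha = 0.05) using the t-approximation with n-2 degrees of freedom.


Step 1: Rank x and y separately (midranks; no ties here).
rank(x): 1->1, 10->7, 9->6, 19->11, 11->8, 16->10, 5->3, 6->4, 15->9, 3->2, 8->5
rank(y): 1->1, 11->11, 6->6, 7->7, 8->8, 10->10, 3->3, 4->4, 9->9, 2->2, 5->5
Step 2: d_i = R_x(i) - R_y(i); compute d_i^2.
  (1-1)^2=0, (7-11)^2=16, (6-6)^2=0, (11-7)^2=16, (8-8)^2=0, (10-10)^2=0, (3-3)^2=0, (4-4)^2=0, (9-9)^2=0, (2-2)^2=0, (5-5)^2=0
sum(d^2) = 32.
Step 3: rho = 1 - 6*32 / (11*(11^2 - 1)) = 1 - 192/1320 = 0.854545.
Step 4: Under H0, t = rho * sqrt((n-2)/(1-rho^2)) = 4.9360 ~ t(9).
Step 5: Two-sided p-value from the t-distribution with 9 df = 0.000807.
Step 6: alpha = 0.05. reject H0.

rho = 0.8545, p = 0.000807, reject H0 at alpha = 0.05.


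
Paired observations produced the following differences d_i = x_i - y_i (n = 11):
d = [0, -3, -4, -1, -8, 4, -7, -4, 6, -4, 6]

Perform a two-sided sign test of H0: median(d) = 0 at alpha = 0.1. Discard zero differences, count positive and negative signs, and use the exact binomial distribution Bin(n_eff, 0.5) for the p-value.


Step 1: Discard zero differences. Original n = 11; n_eff = number of nonzero differences = 10.
Nonzero differences (with sign): -3, -4, -1, -8, +4, -7, -4, +6, -4, +6
Step 2: Count signs: positive = 3, negative = 7.
Step 3: Under H0: P(positive) = 0.5, so the number of positives S ~ Bin(10, 0.5).
Step 4: Two-sided exact p-value = sum of Bin(10,0.5) probabilities at or below the observed probability = 0.343750.
Step 5: alpha = 0.1. fail to reject H0.

n_eff = 10, pos = 3, neg = 7, p = 0.343750, fail to reject H0.


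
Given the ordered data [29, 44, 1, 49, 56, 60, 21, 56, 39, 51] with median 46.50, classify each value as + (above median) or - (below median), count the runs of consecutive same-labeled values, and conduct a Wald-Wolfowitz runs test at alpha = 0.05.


Step 1: Compute median = 46.50; label A = above, B = below.
Labels in order: BBBAAABABA  (n_A = 5, n_B = 5)
Step 2: Count runs R = 6.
Step 3: Under H0 (random ordering), E[R] = 2*n_A*n_B/(n_A+n_B) + 1 = 2*5*5/10 + 1 = 6.0000.
        Var[R] = 2*n_A*n_B*(2*n_A*n_B - n_A - n_B) / ((n_A+n_B)^2 * (n_A+n_B-1)) = 2000/900 = 2.2222.
        SD[R] = 1.4907.
Step 4: R = E[R], so z = 0 with no continuity correction.
Step 5: Two-sided p-value via normal approximation = 2*(1 - Phi(|z|)) = 1.000000.
Step 6: alpha = 0.05. fail to reject H0.

R = 6, z = 0.0000, p = 1.000000, fail to reject H0.


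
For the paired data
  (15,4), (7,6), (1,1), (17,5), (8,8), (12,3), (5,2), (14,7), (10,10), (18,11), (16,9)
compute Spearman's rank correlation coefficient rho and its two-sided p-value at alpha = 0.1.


Step 1: Rank x and y separately (midranks; no ties here).
rank(x): 15->8, 7->3, 1->1, 17->10, 8->4, 12->6, 5->2, 14->7, 10->5, 18->11, 16->9
rank(y): 4->4, 6->6, 1->1, 5->5, 8->8, 3->3, 2->2, 7->7, 10->10, 11->11, 9->9
Step 2: d_i = R_x(i) - R_y(i); compute d_i^2.
  (8-4)^2=16, (3-6)^2=9, (1-1)^2=0, (10-5)^2=25, (4-8)^2=16, (6-3)^2=9, (2-2)^2=0, (7-7)^2=0, (5-10)^2=25, (11-11)^2=0, (9-9)^2=0
sum(d^2) = 100.
Step 3: rho = 1 - 6*100 / (11*(11^2 - 1)) = 1 - 600/1320 = 0.545455.
Step 4: Under H0, t = rho * sqrt((n-2)/(1-rho^2)) = 1.9524 ~ t(9).
Step 5: Two-sided p-value from the t-distribution with 9 df = 0.082651.
Step 6: alpha = 0.1. reject H0.

rho = 0.5455, p = 0.082651, reject H0 at alpha = 0.1.


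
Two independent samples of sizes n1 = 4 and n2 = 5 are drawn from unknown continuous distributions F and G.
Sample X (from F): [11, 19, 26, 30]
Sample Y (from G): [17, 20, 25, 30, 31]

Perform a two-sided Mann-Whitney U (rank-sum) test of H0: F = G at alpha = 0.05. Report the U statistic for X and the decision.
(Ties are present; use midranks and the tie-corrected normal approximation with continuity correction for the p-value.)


Step 1: Combine and sort all 9 observations; assign midranks.
sorted (value, group): (11,X), (17,Y), (19,X), (20,Y), (25,Y), (26,X), (30,X), (30,Y), (31,Y)
ranks: 11->1, 17->2, 19->3, 20->4, 25->5, 26->6, 30->7.5, 30->7.5, 31->9
Step 2: Rank sum for X: R1 = 1 + 3 + 6 + 7.5 = 17.5.
Step 3: U_X = R1 - n1(n1+1)/2 = 17.5 - 4*5/2 = 17.5 - 10 = 7.5.
       U_Y = n1*n2 - U_X = 20 - 7.5 = 12.5.
Step 4: Ties are present, so use the tie-corrected normal approximation (with continuity correction) for the p-value.
Step 5: p-value = 0.622753; compare to alpha = 0.05. fail to reject H0.

U_X = 7.5, p = 0.622753, fail to reject H0 at alpha = 0.05.


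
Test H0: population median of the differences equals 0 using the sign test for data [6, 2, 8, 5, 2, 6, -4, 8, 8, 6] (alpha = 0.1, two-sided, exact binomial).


Step 1: Discard zero differences. Original n = 10; n_eff = number of nonzero differences = 10.
Nonzero differences (with sign): +6, +2, +8, +5, +2, +6, -4, +8, +8, +6
Step 2: Count signs: positive = 9, negative = 1.
Step 3: Under H0: P(positive) = 0.5, so the number of positives S ~ Bin(10, 0.5).
Step 4: Two-sided exact p-value = sum of Bin(10,0.5) probabilities at or below the observed probability = 0.021484.
Step 5: alpha = 0.1. reject H0.

n_eff = 10, pos = 9, neg = 1, p = 0.021484, reject H0.


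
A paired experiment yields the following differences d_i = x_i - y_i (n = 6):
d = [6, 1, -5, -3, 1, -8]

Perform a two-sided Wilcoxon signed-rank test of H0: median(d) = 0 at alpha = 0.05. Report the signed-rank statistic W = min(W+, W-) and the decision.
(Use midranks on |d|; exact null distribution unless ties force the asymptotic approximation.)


Step 1: Drop any zero differences (none here) and take |d_i|.
|d| = [6, 1, 5, 3, 1, 8]
Step 2: Midrank |d_i| (ties get averaged ranks).
ranks: |6|->5, |1|->1.5, |5|->4, |3|->3, |1|->1.5, |8|->6
Step 3: Attach original signs; sum ranks with positive sign and with negative sign.
W+ = 5 + 1.5 + 1.5 = 8
W- = 4 + 3 + 6 = 13
(Check: W+ + W- = 21 should equal n(n+1)/2 = 21.)
Step 4: Test statistic W = min(W+, W-) = 8.
Step 5: Ties in |d|, so use the tie-corrected normal approximation.
        E[W] = n(n+1)/4 = 6*7/4 = 10.5.
        Tie groups: |d|=1 (t=2); sum(t^3 - t) = 6.
        Var[W] = n(n+1)(2n+1)/24 - sum(t^3-t)/48 = 546/24 - 6/48 = 22.625.
        z = (W - E[W]) / sqrt(Var[W]) = (8 - 10.5) / 4.7566 = -0.5256.
        Two-sided p = 2*Phi(z) = 0.599174.
Step 6: alpha = 0.05. fail to reject H0.

W+ = 8, W- = 13, W = min = 8, p = 0.599174, fail to reject H0.


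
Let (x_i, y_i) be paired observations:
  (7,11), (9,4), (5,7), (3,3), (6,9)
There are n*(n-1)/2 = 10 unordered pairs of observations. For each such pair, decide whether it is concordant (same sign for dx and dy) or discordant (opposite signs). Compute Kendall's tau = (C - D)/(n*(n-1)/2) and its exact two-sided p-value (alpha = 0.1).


Step 1: Enumerate the 10 unordered pairs (i,j) with i<j and classify each by sign(x_j-x_i) * sign(y_j-y_i).
  (1,2):dx=+2,dy=-7->D; (1,3):dx=-2,dy=-4->C; (1,4):dx=-4,dy=-8->C; (1,5):dx=-1,dy=-2->C
  (2,3):dx=-4,dy=+3->D; (2,4):dx=-6,dy=-1->C; (2,5):dx=-3,dy=+5->D; (3,4):dx=-2,dy=-4->C
  (3,5):dx=+1,dy=+2->C; (4,5):dx=+3,dy=+6->C
Step 2: C = 7, D = 3, total pairs = 10.
Step 3: tau = (C - D)/(n(n-1)/2) = (7 - 3)/10 = 0.400000.
Step 4: Exact two-sided p-value (enumerate n! = 120 permutations of y under H0): p = 0.483333.
Step 5: alpha = 0.1. fail to reject H0.

tau_b = 0.4000 (C=7, D=3), p = 0.483333, fail to reject H0.


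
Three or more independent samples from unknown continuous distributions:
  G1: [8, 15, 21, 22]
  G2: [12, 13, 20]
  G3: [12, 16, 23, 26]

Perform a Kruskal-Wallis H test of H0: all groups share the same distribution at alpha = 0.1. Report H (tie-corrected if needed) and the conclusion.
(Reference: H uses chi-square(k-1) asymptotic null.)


Step 1: Combine all N = 11 observations and assign midranks.
sorted (value, group, rank): (8,G1,1), (12,G2,2.5), (12,G3,2.5), (13,G2,4), (15,G1,5), (16,G3,6), (20,G2,7), (21,G1,8), (22,G1,9), (23,G3,10), (26,G3,11)
Step 2: Sum ranks within each group.
R_1 = 23 (n_1 = 4)
R_2 = 13.5 (n_2 = 3)
R_3 = 29.5 (n_3 = 4)
Step 3: H = 12/(N(N+1)) * sum(R_i^2/n_i) - 3(N+1)
     = 12/(11*12) * (23^2/4 + 13.5^2/3 + 29.5^2/4) - 3*12
     = 0.090909 * 410.562 - 36
     = 1.323864.
Step 4: Ties present; correction factor C = 1 - 6/(11^3 - 11) = 0.995455. Corrected H = 1.323864 / 0.995455 = 1.329909.
Step 5: Under H0, H ~ chi^2(2); p-value = 0.514297.
Step 6: alpha = 0.1. fail to reject H0.

H = 1.3299, df = 2, p = 0.514297, fail to reject H0.


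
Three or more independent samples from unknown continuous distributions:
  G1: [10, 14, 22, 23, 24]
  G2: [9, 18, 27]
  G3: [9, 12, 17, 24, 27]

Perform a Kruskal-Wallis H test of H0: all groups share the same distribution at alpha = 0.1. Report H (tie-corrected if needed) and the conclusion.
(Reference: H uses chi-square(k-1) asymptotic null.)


Step 1: Combine all N = 13 observations and assign midranks.
sorted (value, group, rank): (9,G2,1.5), (9,G3,1.5), (10,G1,3), (12,G3,4), (14,G1,5), (17,G3,6), (18,G2,7), (22,G1,8), (23,G1,9), (24,G1,10.5), (24,G3,10.5), (27,G2,12.5), (27,G3,12.5)
Step 2: Sum ranks within each group.
R_1 = 35.5 (n_1 = 5)
R_2 = 21 (n_2 = 3)
R_3 = 34.5 (n_3 = 5)
Step 3: H = 12/(N(N+1)) * sum(R_i^2/n_i) - 3(N+1)
     = 12/(13*14) * (35.5^2/5 + 21^2/3 + 34.5^2/5) - 3*14
     = 0.065934 * 637.1 - 42
     = 0.006593.
Step 4: Ties present; correction factor C = 1 - 18/(13^3 - 13) = 0.991758. Corrected H = 0.006593 / 0.991758 = 0.006648.
Step 5: Under H0, H ~ chi^2(2); p-value = 0.996681.
Step 6: alpha = 0.1. fail to reject H0.

H = 0.0066, df = 2, p = 0.996681, fail to reject H0.


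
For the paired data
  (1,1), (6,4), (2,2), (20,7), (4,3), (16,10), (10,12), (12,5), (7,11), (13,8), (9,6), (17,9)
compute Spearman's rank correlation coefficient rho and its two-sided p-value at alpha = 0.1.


Step 1: Rank x and y separately (midranks; no ties here).
rank(x): 1->1, 6->4, 2->2, 20->12, 4->3, 16->10, 10->7, 12->8, 7->5, 13->9, 9->6, 17->11
rank(y): 1->1, 4->4, 2->2, 7->7, 3->3, 10->10, 12->12, 5->5, 11->11, 8->8, 6->6, 9->9
Step 2: d_i = R_x(i) - R_y(i); compute d_i^2.
  (1-1)^2=0, (4-4)^2=0, (2-2)^2=0, (12-7)^2=25, (3-3)^2=0, (10-10)^2=0, (7-12)^2=25, (8-5)^2=9, (5-11)^2=36, (9-8)^2=1, (6-6)^2=0, (11-9)^2=4
sum(d^2) = 100.
Step 3: rho = 1 - 6*100 / (12*(12^2 - 1)) = 1 - 600/1716 = 0.650350.
Step 4: Under H0, t = rho * sqrt((n-2)/(1-rho^2)) = 2.7073 ~ t(10).
Step 5: Two-sided p-value from the t-distribution with 10 df = 0.022034.
Step 6: alpha = 0.1. reject H0.

rho = 0.6503, p = 0.022034, reject H0 at alpha = 0.1.


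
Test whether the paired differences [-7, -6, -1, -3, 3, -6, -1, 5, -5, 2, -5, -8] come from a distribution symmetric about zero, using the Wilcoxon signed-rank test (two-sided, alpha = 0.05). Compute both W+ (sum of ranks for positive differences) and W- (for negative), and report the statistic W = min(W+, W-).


Step 1: Drop any zero differences (none here) and take |d_i|.
|d| = [7, 6, 1, 3, 3, 6, 1, 5, 5, 2, 5, 8]
Step 2: Midrank |d_i| (ties get averaged ranks).
ranks: |7|->11, |6|->9.5, |1|->1.5, |3|->4.5, |3|->4.5, |6|->9.5, |1|->1.5, |5|->7, |5|->7, |2|->3, |5|->7, |8|->12
Step 3: Attach original signs; sum ranks with positive sign and with negative sign.
W+ = 4.5 + 7 + 3 = 14.5
W- = 11 + 9.5 + 1.5 + 4.5 + 9.5 + 1.5 + 7 + 7 + 12 = 63.5
(Check: W+ + W- = 78 should equal n(n+1)/2 = 78.)
Step 4: Test statistic W = min(W+, W-) = 14.5.
Step 5: Ties in |d|, so use the tie-corrected normal approximation.
        E[W] = n(n+1)/4 = 12*13/4 = 39.
        Tie groups: |d|=1 (t=2), |d|=3 (t=2), |d|=5 (t=3), |d|=6 (t=2); sum(t^3 - t) = 42.
        Var[W] = n(n+1)(2n+1)/24 - sum(t^3-t)/48 = 3900/24 - 42/48 = 161.625.
        z = (W - E[W]) / sqrt(Var[W]) = (14.5 - 39) / 12.7132 = -1.9271.
        Two-sided p = 2*Phi(z) = 0.053963.
Step 6: alpha = 0.05. fail to reject H0.

W+ = 14.5, W- = 63.5, W = min = 14.5, p = 0.053963, fail to reject H0.


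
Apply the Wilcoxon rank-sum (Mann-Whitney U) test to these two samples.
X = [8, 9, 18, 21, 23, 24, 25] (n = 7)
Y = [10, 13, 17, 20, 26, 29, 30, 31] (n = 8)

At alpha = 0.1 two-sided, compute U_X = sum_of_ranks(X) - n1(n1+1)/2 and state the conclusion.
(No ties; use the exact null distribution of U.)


Step 1: Combine and sort all 15 observations; assign midranks.
sorted (value, group): (8,X), (9,X), (10,Y), (13,Y), (17,Y), (18,X), (20,Y), (21,X), (23,X), (24,X), (25,X), (26,Y), (29,Y), (30,Y), (31,Y)
ranks: 8->1, 9->2, 10->3, 13->4, 17->5, 18->6, 20->7, 21->8, 23->9, 24->10, 25->11, 26->12, 29->13, 30->14, 31->15
Step 2: Rank sum for X: R1 = 1 + 2 + 6 + 8 + 9 + 10 + 11 = 47.
Step 3: U_X = R1 - n1(n1+1)/2 = 47 - 7*8/2 = 47 - 28 = 19.
       U_Y = n1*n2 - U_X = 56 - 19 = 37.
Step 4: No ties, so the exact null distribution of U (based on enumerating the C(15,7) = 6435 equally likely rank assignments) gives the two-sided p-value.
Step 5: p-value = 0.335664; compare to alpha = 0.1. fail to reject H0.

U_X = 19, p = 0.335664, fail to reject H0 at alpha = 0.1.


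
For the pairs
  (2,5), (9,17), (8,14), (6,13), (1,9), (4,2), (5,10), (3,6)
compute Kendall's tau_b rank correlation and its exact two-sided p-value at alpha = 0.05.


Step 1: Enumerate the 28 unordered pairs (i,j) with i<j and classify each by sign(x_j-x_i) * sign(y_j-y_i).
  (1,2):dx=+7,dy=+12->C; (1,3):dx=+6,dy=+9->C; (1,4):dx=+4,dy=+8->C; (1,5):dx=-1,dy=+4->D
  (1,6):dx=+2,dy=-3->D; (1,7):dx=+3,dy=+5->C; (1,8):dx=+1,dy=+1->C; (2,3):dx=-1,dy=-3->C
  (2,4):dx=-3,dy=-4->C; (2,5):dx=-8,dy=-8->C; (2,6):dx=-5,dy=-15->C; (2,7):dx=-4,dy=-7->C
  (2,8):dx=-6,dy=-11->C; (3,4):dx=-2,dy=-1->C; (3,5):dx=-7,dy=-5->C; (3,6):dx=-4,dy=-12->C
  (3,7):dx=-3,dy=-4->C; (3,8):dx=-5,dy=-8->C; (4,5):dx=-5,dy=-4->C; (4,6):dx=-2,dy=-11->C
  (4,7):dx=-1,dy=-3->C; (4,8):dx=-3,dy=-7->C; (5,6):dx=+3,dy=-7->D; (5,7):dx=+4,dy=+1->C
  (5,8):dx=+2,dy=-3->D; (6,7):dx=+1,dy=+8->C; (6,8):dx=-1,dy=+4->D; (7,8):dx=-2,dy=-4->C
Step 2: C = 23, D = 5, total pairs = 28.
Step 3: tau = (C - D)/(n(n-1)/2) = (23 - 5)/28 = 0.642857.
Step 4: Exact two-sided p-value (enumerate n! = 40320 permutations of y under H0): p = 0.031151.
Step 5: alpha = 0.05. reject H0.

tau_b = 0.6429 (C=23, D=5), p = 0.031151, reject H0.


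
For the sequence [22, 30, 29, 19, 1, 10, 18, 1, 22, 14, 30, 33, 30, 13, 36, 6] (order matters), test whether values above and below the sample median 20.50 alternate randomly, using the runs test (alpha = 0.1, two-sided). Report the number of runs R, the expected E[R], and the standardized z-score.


Step 1: Compute median = 20.50; label A = above, B = below.
Labels in order: AAABBBBBABAAABAB  (n_A = 8, n_B = 8)
Step 2: Count runs R = 8.
Step 3: Under H0 (random ordering), E[R] = 2*n_A*n_B/(n_A+n_B) + 1 = 2*8*8/16 + 1 = 9.0000.
        Var[R] = 2*n_A*n_B*(2*n_A*n_B - n_A - n_B) / ((n_A+n_B)^2 * (n_A+n_B-1)) = 14336/3840 = 3.7333.
        SD[R] = 1.9322.
Step 4: Continuity-corrected z = (R + 0.5 - E[R]) / SD[R] = (8 + 0.5 - 9.0000) / 1.9322 = -0.2588.
Step 5: Two-sided p-value via normal approximation = 2*(1 - Phi(|z|)) = 0.795809.
Step 6: alpha = 0.1. fail to reject H0.

R = 8, z = -0.2588, p = 0.795809, fail to reject H0.


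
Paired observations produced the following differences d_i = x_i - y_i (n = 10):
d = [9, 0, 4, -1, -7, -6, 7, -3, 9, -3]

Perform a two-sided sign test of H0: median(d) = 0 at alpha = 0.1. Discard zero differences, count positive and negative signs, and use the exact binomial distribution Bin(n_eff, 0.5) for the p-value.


Step 1: Discard zero differences. Original n = 10; n_eff = number of nonzero differences = 9.
Nonzero differences (with sign): +9, +4, -1, -7, -6, +7, -3, +9, -3
Step 2: Count signs: positive = 4, negative = 5.
Step 3: Under H0: P(positive) = 0.5, so the number of positives S ~ Bin(9, 0.5).
Step 4: Two-sided exact p-value = sum of Bin(9,0.5) probabilities at or below the observed probability = 1.000000.
Step 5: alpha = 0.1. fail to reject H0.

n_eff = 9, pos = 4, neg = 5, p = 1.000000, fail to reject H0.


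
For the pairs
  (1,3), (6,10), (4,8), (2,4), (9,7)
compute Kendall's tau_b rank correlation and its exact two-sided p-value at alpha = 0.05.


Step 1: Enumerate the 10 unordered pairs (i,j) with i<j and classify each by sign(x_j-x_i) * sign(y_j-y_i).
  (1,2):dx=+5,dy=+7->C; (1,3):dx=+3,dy=+5->C; (1,4):dx=+1,dy=+1->C; (1,5):dx=+8,dy=+4->C
  (2,3):dx=-2,dy=-2->C; (2,4):dx=-4,dy=-6->C; (2,5):dx=+3,dy=-3->D; (3,4):dx=-2,dy=-4->C
  (3,5):dx=+5,dy=-1->D; (4,5):dx=+7,dy=+3->C
Step 2: C = 8, D = 2, total pairs = 10.
Step 3: tau = (C - D)/(n(n-1)/2) = (8 - 2)/10 = 0.600000.
Step 4: Exact two-sided p-value (enumerate n! = 120 permutations of y under H0): p = 0.233333.
Step 5: alpha = 0.05. fail to reject H0.

tau_b = 0.6000 (C=8, D=2), p = 0.233333, fail to reject H0.


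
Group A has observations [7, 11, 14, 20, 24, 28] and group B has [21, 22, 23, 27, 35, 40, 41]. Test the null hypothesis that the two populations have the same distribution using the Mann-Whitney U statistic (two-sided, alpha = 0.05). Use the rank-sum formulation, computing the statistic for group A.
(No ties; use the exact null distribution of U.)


Step 1: Combine and sort all 13 observations; assign midranks.
sorted (value, group): (7,X), (11,X), (14,X), (20,X), (21,Y), (22,Y), (23,Y), (24,X), (27,Y), (28,X), (35,Y), (40,Y), (41,Y)
ranks: 7->1, 11->2, 14->3, 20->4, 21->5, 22->6, 23->7, 24->8, 27->9, 28->10, 35->11, 40->12, 41->13
Step 2: Rank sum for X: R1 = 1 + 2 + 3 + 4 + 8 + 10 = 28.
Step 3: U_X = R1 - n1(n1+1)/2 = 28 - 6*7/2 = 28 - 21 = 7.
       U_Y = n1*n2 - U_X = 42 - 7 = 35.
Step 4: No ties, so the exact null distribution of U (based on enumerating the C(13,6) = 1716 equally likely rank assignments) gives the two-sided p-value.
Step 5: p-value = 0.051282; compare to alpha = 0.05. fail to reject H0.

U_X = 7, p = 0.051282, fail to reject H0 at alpha = 0.05.
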